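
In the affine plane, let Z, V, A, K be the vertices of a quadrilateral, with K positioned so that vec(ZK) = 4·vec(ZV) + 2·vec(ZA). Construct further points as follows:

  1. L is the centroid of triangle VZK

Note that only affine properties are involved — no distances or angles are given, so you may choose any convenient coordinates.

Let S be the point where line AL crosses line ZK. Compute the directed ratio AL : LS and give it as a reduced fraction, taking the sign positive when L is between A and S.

Choose coordinates Z = (0, 0), V = (1, 0), A = (0, 1), K = (4, 2).
1. L is the centroid of triangle VZK ⇒ L = (5/3, 2/3)
line AL meets ZK at S = (10/7, 5/7)
L = A + t·(S−A) with t = 7/6, so AL:LS = 7/6:-1/6

AL:LS = -7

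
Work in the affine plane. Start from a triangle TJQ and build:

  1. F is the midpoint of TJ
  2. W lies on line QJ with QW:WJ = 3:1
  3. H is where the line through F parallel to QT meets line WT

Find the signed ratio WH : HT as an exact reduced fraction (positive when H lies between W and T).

Work in coordinates with T = (0, 0), J = (1, 0), Q = (0, 1).
1. F is the midpoint of TJ ⇒ F = (1/2, 0)
2. W lies on line QJ with QW:WJ = 3:1 ⇒ W = (3/4, 1/4)
3. H is where the line through F parallel to QT meets line WT ⇒ H = (1/2, 1/6)
H = W + t·(T−W) with t = 1/3, so WH:HT = t:(1−t) = 1/3:2/3

WH:HT = 1/2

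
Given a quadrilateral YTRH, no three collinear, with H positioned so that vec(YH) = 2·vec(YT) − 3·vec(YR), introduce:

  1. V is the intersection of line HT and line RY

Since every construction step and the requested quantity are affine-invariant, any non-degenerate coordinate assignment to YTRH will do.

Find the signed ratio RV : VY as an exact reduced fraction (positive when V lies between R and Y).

Choose coordinates Y = (0, 0), T = (1, 0), R = (0, 1), H = (2, -3).
1. V is the intersection of line HT and line RY ⇒ V = (0, 3)
V = R + t·(Y−R) with t = -2, so RV:VY = t:(1−t) = -2:3

RV:VY = -2/3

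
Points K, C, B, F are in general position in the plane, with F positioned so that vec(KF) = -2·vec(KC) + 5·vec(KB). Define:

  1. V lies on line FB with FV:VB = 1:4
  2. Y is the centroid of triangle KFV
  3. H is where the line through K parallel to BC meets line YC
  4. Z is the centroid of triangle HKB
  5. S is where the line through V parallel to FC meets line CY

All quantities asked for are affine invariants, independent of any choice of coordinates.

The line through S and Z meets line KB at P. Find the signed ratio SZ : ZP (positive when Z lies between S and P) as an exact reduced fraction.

Set K = (0, 0), C = (1, 0), B = (0, 1), F = (-2, 5); any affine frame gives the same invariant.
1. V lies on line FB with FV:VB = 1:4 ⇒ V = (-8/5, 21/5)
2. Y is the centroid of triangle KFV ⇒ Y = (-6/5, 46/15)
3. H is where the line through K parallel to BC meets line YC ⇒ H = (46/13, -46/13)
4. Z is the centroid of triangle HKB ⇒ Z = (46/39, -11/13)
5. S is where the line through V parallel to FC meets line CY ⇒ S = (23/45, 92/135)
line SZ meets KB at P = (0, 283/153)
Z = S + t·(P−S) with t = -17/13, so SZ:ZP = -17/13:30/13

SZ:ZP = -17/30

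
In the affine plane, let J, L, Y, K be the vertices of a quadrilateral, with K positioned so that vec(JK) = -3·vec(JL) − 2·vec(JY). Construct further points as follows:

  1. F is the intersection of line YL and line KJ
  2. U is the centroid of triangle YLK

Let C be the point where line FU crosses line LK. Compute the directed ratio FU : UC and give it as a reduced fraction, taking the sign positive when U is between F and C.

FU:UC = 1/5

Assign J = (0, 0), L = (1, 0), Y = (0, 1), K = (-3, -2) — the answer is frame-independent, so this choice is without loss of generality.
1. F is the intersection of line YL and line KJ ⇒ F = (3/5, 2/5)
2. U is the centroid of triangle YLK ⇒ U = (-2/3, -1/3)
line FU meets LK at C = (-7, -4)
U = F + t·(C−F) with t = 1/6, so FU:UC = 1/6:5/6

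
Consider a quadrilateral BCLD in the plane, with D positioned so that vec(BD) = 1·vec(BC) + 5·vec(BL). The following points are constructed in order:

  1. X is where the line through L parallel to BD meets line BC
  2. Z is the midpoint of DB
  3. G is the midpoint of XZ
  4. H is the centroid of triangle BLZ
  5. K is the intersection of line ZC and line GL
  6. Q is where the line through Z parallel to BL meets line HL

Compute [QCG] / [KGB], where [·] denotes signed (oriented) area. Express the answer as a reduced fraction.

Assign B = (0, 0), C = (1, 0), L = (0, 1), D = (1, 5) — the answer is frame-independent, so this choice is without loss of generality.
1. X is where the line through L parallel to BD meets line BC ⇒ X = (-1/5, 0)
2. Z is the midpoint of DB ⇒ Z = (1/2, 5/2)
3. G is the midpoint of XZ ⇒ G = (3/20, 5/4)
4. H is the centroid of triangle BLZ ⇒ H = (1/6, 7/6)
5. K is the intersection of line ZC and line GL ⇒ K = (3/5, 2)
6. Q is where the line through Z parallel to BL meets line HL ⇒ Q = (1/2, 3/2)
2·[QCG] = -13/20, 2·[KGB] = 9/20
[QCG]:[KGB] = -13/20:9/20 = -13/9

[QCG]:[KGB] = -13/9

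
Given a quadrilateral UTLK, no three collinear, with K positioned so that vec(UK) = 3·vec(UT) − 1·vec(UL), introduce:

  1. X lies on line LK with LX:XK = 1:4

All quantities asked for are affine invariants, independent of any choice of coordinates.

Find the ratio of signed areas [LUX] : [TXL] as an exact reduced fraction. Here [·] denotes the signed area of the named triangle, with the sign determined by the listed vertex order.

Assign U = (0, 0), T = (1, 0), L = (0, 1), K = (3, -1) — the answer is frame-independent, so this choice is without loss of generality.
1. X lies on line LK with LX:XK = 1:4 ⇒ X = (3/5, 3/5)
2·[LUX] = 3/5, 2·[TXL] = 1/5
[LUX]:[TXL] = 3/5:1/5 = 3

[LUX]:[TXL] = 3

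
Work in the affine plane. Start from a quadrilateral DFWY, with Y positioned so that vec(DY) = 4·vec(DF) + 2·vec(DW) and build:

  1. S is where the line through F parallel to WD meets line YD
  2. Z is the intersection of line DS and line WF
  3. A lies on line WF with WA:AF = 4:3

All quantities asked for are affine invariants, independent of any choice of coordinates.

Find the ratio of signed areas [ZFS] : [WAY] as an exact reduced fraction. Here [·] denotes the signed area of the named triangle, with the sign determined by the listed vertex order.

[ZFS]:[WAY] = 7/120

Choose coordinates D = (0, 0), F = (1, 0), W = (0, 1), Y = (4, 2).
1. S is where the line through F parallel to WD meets line YD ⇒ S = (1, 1/2)
2. Z is the intersection of line DS and line WF ⇒ Z = (2/3, 1/3)
3. A lies on line WF with WA:AF = 4:3 ⇒ A = (4/7, 3/7)
2·[ZFS] = 1/6, 2·[WAY] = 20/7
[ZFS]:[WAY] = 1/6:20/7 = 7/120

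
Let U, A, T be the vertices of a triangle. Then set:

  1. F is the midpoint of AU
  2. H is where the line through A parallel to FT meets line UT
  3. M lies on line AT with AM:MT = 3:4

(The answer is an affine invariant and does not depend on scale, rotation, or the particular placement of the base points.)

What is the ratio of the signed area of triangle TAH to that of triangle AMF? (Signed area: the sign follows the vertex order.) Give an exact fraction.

Assign U = (0, 0), A = (1, 0), T = (0, 1) — the answer is frame-independent, so this choice is without loss of generality.
1. F is the midpoint of AU ⇒ F = (1/2, 0)
2. H is where the line through A parallel to FT meets line UT ⇒ H = (0, 2)
3. M lies on line AT with AM:MT = 3:4 ⇒ M = (4/7, 3/7)
2·[TAH] = 1, 2·[AMF] = 3/14
[TAH]:[AMF] = 1:3/14 = 14/3

[TAH]:[AMF] = 14/3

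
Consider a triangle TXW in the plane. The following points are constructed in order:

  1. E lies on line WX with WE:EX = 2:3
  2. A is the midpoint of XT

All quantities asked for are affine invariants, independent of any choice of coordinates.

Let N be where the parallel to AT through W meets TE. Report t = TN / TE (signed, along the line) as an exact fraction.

t = 5/3

Set T = (0, 0), X = (1, 0), W = (0, 1); any affine frame gives the same invariant.
1. E lies on line WX with WE:EX = 2:3 ⇒ E = (2/5, 3/5)
2. A is the midpoint of XT ⇒ A = (1/2, 0)
through W parallel to AT: direction (-1/2, 0); meets TE at N = (2/3, 1)
N = T + t·(E−T) with t = 5/3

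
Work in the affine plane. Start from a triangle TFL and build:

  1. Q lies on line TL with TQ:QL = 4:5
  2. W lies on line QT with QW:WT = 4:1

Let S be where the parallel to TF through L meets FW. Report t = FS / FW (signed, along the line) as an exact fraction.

Work in coordinates with T = (0, 0), F = (1, 0), L = (0, 1).
1. Q lies on line TL with TQ:QL = 4:5 ⇒ Q = (0, 4/9)
2. W lies on line QT with QW:WT = 4:1 ⇒ W = (0, 4/45)
through L parallel to TF: direction (1, 0); meets FW at S = (-41/4, 1)
S = F + t·(W−F) with t = 45/4

t = 45/4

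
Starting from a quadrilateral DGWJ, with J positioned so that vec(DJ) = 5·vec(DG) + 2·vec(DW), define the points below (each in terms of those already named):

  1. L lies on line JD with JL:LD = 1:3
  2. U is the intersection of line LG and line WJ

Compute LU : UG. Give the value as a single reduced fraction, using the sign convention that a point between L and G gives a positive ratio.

LU:UG = -5/24

Assign D = (0, 0), G = (1, 0), W = (0, 1), J = (5, 2) — the answer is frame-independent, so this choice is without loss of generality.
1. L lies on line JD with JL:LD = 1:3 ⇒ L = (15/4, 3/2)
2. U is the intersection of line LG and line WJ ⇒ U = (85/19, 36/19)
U = L + t·(G−L) with t = -5/19, so LU:UG = t:(1−t) = -5/19:24/19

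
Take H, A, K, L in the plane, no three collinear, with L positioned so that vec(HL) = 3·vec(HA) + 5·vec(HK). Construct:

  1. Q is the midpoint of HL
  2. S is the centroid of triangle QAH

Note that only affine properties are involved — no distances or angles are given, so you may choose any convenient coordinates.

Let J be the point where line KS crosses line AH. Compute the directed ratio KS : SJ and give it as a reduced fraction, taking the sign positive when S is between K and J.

KS:SJ = 1/5

Work in coordinates with H = (0, 0), A = (1, 0), K = (0, 1), L = (3, 5).
1. Q is the midpoint of HL ⇒ Q = (3/2, 5/2)
2. S is the centroid of triangle QAH ⇒ S = (5/6, 5/6)
line KS meets AH at J = (5, 0)
S = K + t·(J−K) with t = 1/6, so KS:SJ = 1/6:5/6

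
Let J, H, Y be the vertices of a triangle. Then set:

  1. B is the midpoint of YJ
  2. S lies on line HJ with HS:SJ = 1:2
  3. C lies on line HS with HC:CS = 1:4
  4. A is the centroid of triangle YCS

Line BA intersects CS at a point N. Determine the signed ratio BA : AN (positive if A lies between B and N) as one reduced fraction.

BA:AN = 1/2

Choose coordinates J = (0, 0), H = (1, 0), Y = (0, 1).
1. B is the midpoint of YJ ⇒ B = (0, 1/2)
2. S lies on line HJ with HS:SJ = 1:2 ⇒ S = (2/3, 0)
3. C lies on line HS with HC:CS = 1:4 ⇒ C = (14/15, 0)
4. A is the centroid of triangle YCS ⇒ A = (8/15, 1/3)
line BA meets CS at N = (8/5, 0)
A = B + t·(N−B) with t = 1/3, so BA:AN = 1/3:2/3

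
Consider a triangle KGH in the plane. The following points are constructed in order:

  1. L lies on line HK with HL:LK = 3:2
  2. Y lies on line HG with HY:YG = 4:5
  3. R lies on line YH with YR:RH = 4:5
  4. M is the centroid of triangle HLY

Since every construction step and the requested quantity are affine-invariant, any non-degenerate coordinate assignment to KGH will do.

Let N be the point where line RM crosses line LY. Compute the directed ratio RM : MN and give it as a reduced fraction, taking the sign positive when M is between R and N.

RM:MN = 1/3

Assign K = (0, 0), G = (1, 0), H = (0, 1) — the answer is frame-independent, so this choice is without loss of generality.
1. L lies on line HK with HL:LK = 3:2 ⇒ L = (0, 2/5)
2. Y lies on line HG with HY:YG = 4:5 ⇒ Y = (4/9, 5/9)
3. R lies on line YH with YR:RH = 4:5 ⇒ R = (20/81, 61/81)
4. M is the centroid of triangle HLY ⇒ M = (4/27, 88/135)
line RM meets LY at N = (-4/27, 47/135)
M = R + t·(N−R) with t = 1/4, so RM:MN = 1/4:3/4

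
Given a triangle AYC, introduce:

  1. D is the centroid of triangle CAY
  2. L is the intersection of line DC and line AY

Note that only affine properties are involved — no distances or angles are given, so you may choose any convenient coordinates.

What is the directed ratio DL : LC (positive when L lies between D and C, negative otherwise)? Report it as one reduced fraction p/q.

DL:LC = -1/3

Set A = (0, 0), Y = (1, 0), C = (0, 1); any affine frame gives the same invariant.
1. D is the centroid of triangle CAY ⇒ D = (1/3, 1/3)
2. L is the intersection of line DC and line AY ⇒ L = (1/2, 0)
L = D + t·(C−D) with t = -1/2, so DL:LC = t:(1−t) = -1/2:3/2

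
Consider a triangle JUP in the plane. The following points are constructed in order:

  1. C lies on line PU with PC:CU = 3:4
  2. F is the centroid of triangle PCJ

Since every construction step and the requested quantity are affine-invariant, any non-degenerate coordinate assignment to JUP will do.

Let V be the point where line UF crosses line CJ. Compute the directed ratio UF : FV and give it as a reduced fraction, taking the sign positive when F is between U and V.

Set J = (0, 0), U = (1, 0), P = (0, 1); any affine frame gives the same invariant.
1. C lies on line PU with PC:CU = 3:4 ⇒ C = (3/7, 4/7)
2. F is the centroid of triangle PCJ ⇒ F = (1/7, 11/21)
line UF meets CJ at V = (11/35, 44/105)
F = U + t·(V−U) with t = 5/4, so UF:FV = 5/4:-1/4

UF:FV = -5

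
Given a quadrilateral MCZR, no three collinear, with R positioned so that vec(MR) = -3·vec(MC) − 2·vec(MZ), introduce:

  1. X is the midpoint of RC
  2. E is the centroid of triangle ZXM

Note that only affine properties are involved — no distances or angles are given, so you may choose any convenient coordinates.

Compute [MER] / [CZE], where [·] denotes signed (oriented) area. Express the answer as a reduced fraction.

Choose coordinates M = (0, 0), C = (1, 0), Z = (0, 1), R = (-3, -2).
1. X is the midpoint of RC ⇒ X = (-1, -1)
2. E is the centroid of triangle ZXM ⇒ E = (-1/3, 0)
2·[MER] = 2/3, 2·[CZE] = 4/3
[MER]:[CZE] = 2/3:4/3 = 1/2

[MER]:[CZE] = 1/2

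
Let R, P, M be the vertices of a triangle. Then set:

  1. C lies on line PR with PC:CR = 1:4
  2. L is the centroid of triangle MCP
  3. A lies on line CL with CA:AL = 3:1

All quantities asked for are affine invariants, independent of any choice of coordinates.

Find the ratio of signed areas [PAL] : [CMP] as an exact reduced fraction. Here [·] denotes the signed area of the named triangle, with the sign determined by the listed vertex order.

[PAL]:[CMP] = 1/12

Work in coordinates with R = (0, 0), P = (1, 0), M = (0, 1).
1. C lies on line PR with PC:CR = 1:4 ⇒ C = (4/5, 0)
2. L is the centroid of triangle MCP ⇒ L = (3/5, 1/3)
3. A lies on line CL with CA:AL = 3:1 ⇒ A = (13/20, 1/4)
2·[PAL] = -1/60, 2·[CMP] = -1/5
[PAL]:[CMP] = -1/60:-1/5 = 1/12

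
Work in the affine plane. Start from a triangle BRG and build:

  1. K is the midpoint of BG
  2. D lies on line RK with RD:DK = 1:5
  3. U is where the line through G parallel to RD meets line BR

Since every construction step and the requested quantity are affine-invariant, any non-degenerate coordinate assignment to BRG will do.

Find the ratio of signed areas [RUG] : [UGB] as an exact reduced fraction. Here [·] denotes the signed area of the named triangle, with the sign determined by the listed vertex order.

Work in coordinates with B = (0, 0), R = (1, 0), G = (0, 1).
1. K is the midpoint of BG ⇒ K = (0, 1/2)
2. D lies on line RK with RD:DK = 1:5 ⇒ D = (5/6, 1/12)
3. U is where the line through G parallel to RD meets line BR ⇒ U = (2, 0)
2·[RUG] = 1, 2·[UGB] = 2
[RUG]:[UGB] = 1:2 = 1/2

[RUG]:[UGB] = 1/2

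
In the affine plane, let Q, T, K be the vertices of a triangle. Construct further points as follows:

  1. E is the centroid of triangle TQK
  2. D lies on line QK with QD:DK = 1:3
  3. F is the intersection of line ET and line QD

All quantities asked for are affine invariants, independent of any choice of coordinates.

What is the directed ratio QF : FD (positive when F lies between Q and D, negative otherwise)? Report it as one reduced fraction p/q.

Assign Q = (0, 0), T = (1, 0), K = (0, 1) — the answer is frame-independent, so this choice is without loss of generality.
1. E is the centroid of triangle TQK ⇒ E = (1/3, 1/3)
2. D lies on line QK with QD:DK = 1:3 ⇒ D = (0, 1/4)
3. F is the intersection of line ET and line QD ⇒ F = (0, 1/2)
F = Q + t·(D−Q) with t = 2, so QF:FD = t:(1−t) = 2:-1

QF:FD = -2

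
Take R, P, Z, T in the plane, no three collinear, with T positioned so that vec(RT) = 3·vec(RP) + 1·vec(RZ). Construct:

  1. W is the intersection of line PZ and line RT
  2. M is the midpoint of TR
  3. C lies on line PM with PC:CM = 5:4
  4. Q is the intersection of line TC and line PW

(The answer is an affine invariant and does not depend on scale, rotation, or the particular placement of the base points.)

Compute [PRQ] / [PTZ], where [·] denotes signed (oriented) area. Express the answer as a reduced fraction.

[PRQ]:[PTZ] = -5/132

Set R = (0, 0), P = (1, 0), Z = (0, 1), T = (3, 1); any affine frame gives the same invariant.
1. W is the intersection of line PZ and line RT ⇒ W = (3/4, 1/4)
2. M is the midpoint of TR ⇒ M = (3/2, 1/2)
3. C lies on line PM with PC:CM = 5:4 ⇒ C = (23/18, 5/18)
4. Q is the intersection of line TC and line PW ⇒ Q = (39/44, 5/44)
2·[PRQ] = -5/44, 2·[PTZ] = 3
[PRQ]:[PTZ] = -5/44:3 = -5/132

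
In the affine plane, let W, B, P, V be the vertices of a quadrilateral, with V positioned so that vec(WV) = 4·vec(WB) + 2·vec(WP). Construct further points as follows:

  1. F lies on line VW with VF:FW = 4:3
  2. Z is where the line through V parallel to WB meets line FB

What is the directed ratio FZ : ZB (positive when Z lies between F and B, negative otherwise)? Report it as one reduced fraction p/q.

FZ:ZB = -4/7

Work in coordinates with W = (0, 0), B = (1, 0), P = (0, 1), V = (4, 2).
1. F lies on line VW with VF:FW = 4:3 ⇒ F = (12/7, 6/7)
2. Z is where the line through V parallel to WB meets line FB ⇒ Z = (8/3, 2)
Z = F + t·(B−F) with t = -4/3, so FZ:ZB = t:(1−t) = -4/3:7/3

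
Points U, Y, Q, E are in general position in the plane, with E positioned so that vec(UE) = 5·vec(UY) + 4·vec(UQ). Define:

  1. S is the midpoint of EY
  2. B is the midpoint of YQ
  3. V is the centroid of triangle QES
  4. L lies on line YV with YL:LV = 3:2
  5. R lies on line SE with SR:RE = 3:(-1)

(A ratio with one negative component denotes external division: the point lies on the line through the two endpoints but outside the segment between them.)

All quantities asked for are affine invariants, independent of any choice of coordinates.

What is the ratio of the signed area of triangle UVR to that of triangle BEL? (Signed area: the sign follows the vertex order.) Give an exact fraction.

Set U = (0, 0), Y = (1, 0), Q = (0, 1), E = (5, 4); any affine frame gives the same invariant.
1. S is the midpoint of EY ⇒ S = (3, 2)
2. B is the midpoint of YQ ⇒ B = (1/2, 1/2)
3. V is the centroid of triangle QES ⇒ V = (8/3, 7/3)
4. L lies on line YV with YL:LV = 3:2 ⇒ L = (2, 7/5)
5. R lies on line SE with SR:RE = 3:(-1) ⇒ R = (6, 5)
2·[UVR] = -2/3, 2·[BEL] = -6/5
[UVR]:[BEL] = -2/3:-6/5 = 5/9

[UVR]:[BEL] = 5/9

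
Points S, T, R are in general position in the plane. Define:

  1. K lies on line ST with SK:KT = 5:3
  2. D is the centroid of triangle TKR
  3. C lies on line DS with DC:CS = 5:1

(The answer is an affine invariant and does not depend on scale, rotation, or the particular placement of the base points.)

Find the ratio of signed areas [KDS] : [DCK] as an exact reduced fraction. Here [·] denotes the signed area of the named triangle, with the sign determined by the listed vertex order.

[KDS]:[DCK] = 6/5

Set S = (0, 0), T = (1, 0), R = (0, 1); any affine frame gives the same invariant.
1. K lies on line ST with SK:KT = 5:3 ⇒ K = (5/8, 0)
2. D is the centroid of triangle TKR ⇒ D = (13/24, 1/3)
3. C lies on line DS with DC:CS = 5:1 ⇒ C = (13/144, 1/18)
2·[KDS] = 5/24, 2·[DCK] = 25/144
[KDS]:[DCK] = 5/24:25/144 = 6/5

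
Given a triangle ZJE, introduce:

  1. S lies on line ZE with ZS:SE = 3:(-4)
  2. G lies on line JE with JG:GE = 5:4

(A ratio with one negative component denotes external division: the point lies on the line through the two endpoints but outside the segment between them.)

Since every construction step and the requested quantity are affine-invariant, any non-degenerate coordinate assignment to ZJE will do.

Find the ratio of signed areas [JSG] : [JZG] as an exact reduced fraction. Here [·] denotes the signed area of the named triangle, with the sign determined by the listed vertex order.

[JSG]:[JZG] = 4

Assign Z = (0, 0), J = (1, 0), E = (0, 1) — the answer is frame-independent, so this choice is without loss of generality.
1. S lies on line ZE with ZS:SE = 3:(-4) ⇒ S = (0, -3)
2. G lies on line JE with JG:GE = 5:4 ⇒ G = (4/9, 5/9)
2·[JSG] = -20/9, 2·[JZG] = -5/9
[JSG]:[JZG] = -20/9:-5/9 = 4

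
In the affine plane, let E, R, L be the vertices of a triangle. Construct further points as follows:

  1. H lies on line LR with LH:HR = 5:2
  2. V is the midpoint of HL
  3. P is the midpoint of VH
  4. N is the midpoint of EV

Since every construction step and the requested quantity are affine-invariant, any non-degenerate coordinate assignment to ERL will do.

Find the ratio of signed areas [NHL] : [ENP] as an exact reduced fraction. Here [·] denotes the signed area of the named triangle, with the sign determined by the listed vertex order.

Set E = (0, 0), R = (1, 0), L = (0, 1); any affine frame gives the same invariant.
1. H lies on line LR with LH:HR = 5:2 ⇒ H = (5/7, 2/7)
2. V is the midpoint of HL ⇒ V = (5/14, 9/14)
3. P is the midpoint of VH ⇒ P = (15/28, 13/28)
4. N is the midpoint of EV ⇒ N = (5/28, 9/28)
2·[NHL] = 5/14, 2·[ENP] = -5/56
[NHL]:[ENP] = 5/14:-5/56 = -4

[NHL]:[ENP] = -4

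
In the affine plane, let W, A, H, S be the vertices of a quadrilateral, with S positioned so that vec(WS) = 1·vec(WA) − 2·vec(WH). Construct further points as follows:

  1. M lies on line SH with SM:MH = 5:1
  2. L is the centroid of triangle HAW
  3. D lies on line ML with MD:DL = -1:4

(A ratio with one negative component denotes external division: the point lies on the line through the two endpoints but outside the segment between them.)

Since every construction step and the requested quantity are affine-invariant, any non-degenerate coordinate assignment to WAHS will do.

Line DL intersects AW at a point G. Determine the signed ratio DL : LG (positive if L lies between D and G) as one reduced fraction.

Set W = (0, 0), A = (1, 0), H = (0, 1), S = (1, -2); any affine frame gives the same invariant.
1. M lies on line SH with SM:MH = 5:1 ⇒ M = (1/6, 1/2)
2. L is the centroid of triangle HAW ⇒ L = (1/3, 1/3)
3. D lies on line ML with MD:DL = -1:4 ⇒ D = (1/9, 5/9)
line DL meets AW at G = (2/3, 0)
L = D + t·(G−D) with t = 2/5, so DL:LG = 2/5:3/5

DL:LG = 2/3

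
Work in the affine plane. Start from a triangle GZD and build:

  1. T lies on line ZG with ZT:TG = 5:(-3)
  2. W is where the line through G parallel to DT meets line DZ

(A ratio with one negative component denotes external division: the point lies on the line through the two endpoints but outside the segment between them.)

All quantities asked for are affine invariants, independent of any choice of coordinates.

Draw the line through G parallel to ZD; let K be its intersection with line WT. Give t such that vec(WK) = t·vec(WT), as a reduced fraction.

Set G = (0, 0), Z = (1, 0), D = (0, 1); any affine frame gives the same invariant.
1. T lies on line ZG with ZT:TG = 5:(-3) ⇒ T = (-3/2, 0)
2. W is where the line through G parallel to DT meets line DZ ⇒ W = (3/5, 2/5)
through G parallel to ZD: direction (-1, 1); meets WT at K = (-6/25, 6/25)
K = W + t·(T−W) with t = 2/5

t = 2/5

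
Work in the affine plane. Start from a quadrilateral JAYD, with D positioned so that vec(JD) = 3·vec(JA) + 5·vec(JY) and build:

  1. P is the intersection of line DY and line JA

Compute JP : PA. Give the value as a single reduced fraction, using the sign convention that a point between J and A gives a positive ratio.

Assign J = (0, 0), A = (1, 0), Y = (0, 1), D = (3, 5) — the answer is frame-independent, so this choice is without loss of generality.
1. P is the intersection of line DY and line JA ⇒ P = (-3/4, 0)
P = J + t·(A−J) with t = -3/4, so JP:PA = t:(1−t) = -3/4:7/4

JP:PA = -3/7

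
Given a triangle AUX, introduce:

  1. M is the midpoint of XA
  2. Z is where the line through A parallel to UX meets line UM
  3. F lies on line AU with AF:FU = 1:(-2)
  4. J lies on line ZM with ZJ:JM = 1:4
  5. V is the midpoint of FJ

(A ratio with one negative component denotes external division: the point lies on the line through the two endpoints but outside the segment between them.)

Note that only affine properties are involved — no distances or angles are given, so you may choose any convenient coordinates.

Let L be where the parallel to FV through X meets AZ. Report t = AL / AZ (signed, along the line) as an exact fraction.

Choose coordinates A = (0, 0), U = (1, 0), X = (0, 1).
1. M is the midpoint of XA ⇒ M = (0, 1/2)
2. Z is where the line through A parallel to UX meets line UM ⇒ Z = (-1, 1)
3. F lies on line AU with AF:FU = 1:(-2) ⇒ F = (-1, 0)
4. J lies on line ZM with ZJ:JM = 1:4 ⇒ J = (-4/5, 9/10)
5. V is the midpoint of FJ ⇒ V = (-9/10, 9/20)
through X parallel to FV: direction (1/10, 9/20); meets AZ at L = (-2/11, 2/11)
L = A + t·(Z−A) with t = 2/11

t = 2/11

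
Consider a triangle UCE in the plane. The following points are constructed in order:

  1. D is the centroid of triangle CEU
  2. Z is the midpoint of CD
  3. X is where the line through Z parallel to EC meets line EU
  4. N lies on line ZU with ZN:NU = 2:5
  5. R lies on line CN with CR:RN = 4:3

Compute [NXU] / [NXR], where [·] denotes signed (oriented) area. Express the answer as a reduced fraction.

[NXU]:[NXR] = -35/12

Set U = (0, 0), C = (1, 0), E = (0, 1); any affine frame gives the same invariant.
1. D is the centroid of triangle CEU ⇒ D = (1/3, 1/3)
2. Z is the midpoint of CD ⇒ Z = (2/3, 1/6)
3. X is where the line through Z parallel to EC meets line EU ⇒ X = (0, 5/6)
4. N lies on line ZU with ZN:NU = 2:5 ⇒ N = (10/21, 5/42)
5. R lies on line CN with CR:RN = 4:3 ⇒ R = (103/147, 10/147)
2·[NXU] = 25/63, 2·[NXR] = -20/147
[NXU]:[NXR] = 25/63:-20/147 = -35/12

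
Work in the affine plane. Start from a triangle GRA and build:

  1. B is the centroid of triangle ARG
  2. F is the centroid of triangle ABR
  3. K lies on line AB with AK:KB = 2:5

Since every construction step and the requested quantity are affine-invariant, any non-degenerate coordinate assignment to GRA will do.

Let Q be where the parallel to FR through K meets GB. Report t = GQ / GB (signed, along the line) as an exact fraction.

t = 31/21

Assign G = (0, 0), R = (1, 0), A = (0, 1) — the answer is frame-independent, so this choice is without loss of generality.
1. B is the centroid of triangle ARG ⇒ B = (1/3, 1/3)
2. F is the centroid of triangle ABR ⇒ F = (4/9, 4/9)
3. K lies on line AB with AK:KB = 2:5 ⇒ K = (2/21, 17/21)
through K parallel to FR: direction (5/9, -4/9); meets GB at Q = (31/63, 31/63)
Q = G + t·(B−G) with t = 31/21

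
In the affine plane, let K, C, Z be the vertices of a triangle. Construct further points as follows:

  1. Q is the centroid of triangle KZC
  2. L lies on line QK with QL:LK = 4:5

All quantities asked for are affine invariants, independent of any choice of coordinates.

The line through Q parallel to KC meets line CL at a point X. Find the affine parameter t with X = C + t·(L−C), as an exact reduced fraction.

Work in coordinates with K = (0, 0), C = (1, 0), Z = (0, 1).
1. Q is the centroid of triangle KZC ⇒ Q = (1/3, 1/3)
2. L lies on line QK with QL:LK = 4:5 ⇒ L = (5/27, 5/27)
through Q parallel to KC: direction (1, 0); meets CL at X = (-7/15, 1/3)
X = C + t·(L−C) with t = 9/5

t = 9/5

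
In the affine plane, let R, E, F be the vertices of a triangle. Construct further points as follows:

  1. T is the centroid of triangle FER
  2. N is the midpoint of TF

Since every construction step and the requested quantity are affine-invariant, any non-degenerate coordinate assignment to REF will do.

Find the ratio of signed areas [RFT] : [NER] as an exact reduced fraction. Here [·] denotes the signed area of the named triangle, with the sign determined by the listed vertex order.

Set R = (0, 0), E = (1, 0), F = (0, 1); any affine frame gives the same invariant.
1. T is the centroid of triangle FER ⇒ T = (1/3, 1/3)
2. N is the midpoint of TF ⇒ N = (1/6, 2/3)
2·[RFT] = -1/3, 2·[NER] = -2/3
[RFT]:[NER] = -1/3:-2/3 = 1/2

[RFT]:[NER] = 1/2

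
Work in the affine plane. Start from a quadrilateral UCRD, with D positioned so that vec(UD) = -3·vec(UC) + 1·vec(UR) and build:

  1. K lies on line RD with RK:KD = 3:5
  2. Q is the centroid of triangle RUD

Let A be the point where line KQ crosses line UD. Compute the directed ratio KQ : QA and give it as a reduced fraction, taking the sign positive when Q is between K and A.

KQ:QA = 7/8

Set U = (0, 0), C = (1, 0), R = (0, 1), D = (-3, 1); any affine frame gives the same invariant.
1. K lies on line RD with RK:KD = 3:5 ⇒ K = (-9/8, 1)
2. Q is the centroid of triangle RUD ⇒ Q = (-1, 2/3)
line KQ meets UD at A = (-6/7, 2/7)
Q = K + t·(A−K) with t = 7/15, so KQ:QA = 7/15:8/15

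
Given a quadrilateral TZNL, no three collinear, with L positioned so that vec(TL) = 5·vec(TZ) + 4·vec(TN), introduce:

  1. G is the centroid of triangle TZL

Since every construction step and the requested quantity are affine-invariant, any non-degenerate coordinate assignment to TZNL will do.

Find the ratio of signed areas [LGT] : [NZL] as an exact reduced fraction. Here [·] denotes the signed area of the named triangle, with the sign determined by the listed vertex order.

Choose coordinates T = (0, 0), Z = (1, 0), N = (0, 1), L = (5, 4).
1. G is the centroid of triangle TZL ⇒ G = (2, 4/3)
2·[LGT] = -4/3, 2·[NZL] = 8
[LGT]:[NZL] = -4/3:8 = -1/6

[LGT]:[NZL] = -1/6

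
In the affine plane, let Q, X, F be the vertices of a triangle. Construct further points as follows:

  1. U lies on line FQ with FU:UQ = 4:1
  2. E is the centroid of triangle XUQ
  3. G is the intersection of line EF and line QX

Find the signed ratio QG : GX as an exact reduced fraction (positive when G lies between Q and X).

QG:GX = 5/9

Choose coordinates Q = (0, 0), X = (1, 0), F = (0, 1).
1. U lies on line FQ with FU:UQ = 4:1 ⇒ U = (0, 1/5)
2. E is the centroid of triangle XUQ ⇒ E = (1/3, 1/15)
3. G is the intersection of line EF and line QX ⇒ G = (5/14, 0)
G = Q + t·(X−Q) with t = 5/14, so QG:GX = t:(1−t) = 5/14:9/14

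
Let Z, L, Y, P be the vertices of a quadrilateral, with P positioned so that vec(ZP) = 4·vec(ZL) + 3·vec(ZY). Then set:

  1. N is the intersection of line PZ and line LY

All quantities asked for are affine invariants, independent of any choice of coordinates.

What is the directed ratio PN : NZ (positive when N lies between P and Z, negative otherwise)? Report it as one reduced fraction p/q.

Work in coordinates with Z = (0, 0), L = (1, 0), Y = (0, 1), P = (4, 3).
1. N is the intersection of line PZ and line LY ⇒ N = (4/7, 3/7)
N = P + t·(Z−P) with t = 6/7, so PN:NZ = t:(1−t) = 6/7:1/7

PN:NZ = 6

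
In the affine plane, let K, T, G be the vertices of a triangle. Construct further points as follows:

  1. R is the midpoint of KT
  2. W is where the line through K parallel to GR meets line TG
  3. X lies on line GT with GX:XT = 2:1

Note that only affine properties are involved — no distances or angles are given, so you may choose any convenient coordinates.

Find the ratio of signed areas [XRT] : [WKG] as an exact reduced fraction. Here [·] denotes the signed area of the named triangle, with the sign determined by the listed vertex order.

[XRT]:[WKG] = 1/6

Assign K = (0, 0), T = (1, 0), G = (0, 1) — the answer is frame-independent, so this choice is without loss of generality.
1. R is the midpoint of KT ⇒ R = (1/2, 0)
2. W is where the line through K parallel to GR meets line TG ⇒ W = (-1, 2)
3. X lies on line GT with GX:XT = 2:1 ⇒ X = (2/3, 1/3)
2·[XRT] = 1/6, 2·[WKG] = 1
[XRT]:[WKG] = 1/6:1 = 1/6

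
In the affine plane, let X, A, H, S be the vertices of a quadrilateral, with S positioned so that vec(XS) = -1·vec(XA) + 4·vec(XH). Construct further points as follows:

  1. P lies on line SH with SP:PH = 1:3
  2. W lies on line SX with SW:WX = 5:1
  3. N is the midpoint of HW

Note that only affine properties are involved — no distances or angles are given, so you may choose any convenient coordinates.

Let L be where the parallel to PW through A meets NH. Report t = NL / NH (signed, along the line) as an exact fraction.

Work in coordinates with X = (0, 0), A = (1, 0), H = (0, 1), S = (-1, 4).
1. P lies on line SH with SP:PH = 1:3 ⇒ P = (-3/4, 13/4)
2. W lies on line SX with SW:WX = 5:1 ⇒ W = (-1/6, 2/3)
3. N is the midpoint of HW ⇒ N = (-1/12, 5/6)
through A parallel to PW: direction (7/12, -31/12); meets NH at L = (8/15, 31/15)
L = N + t·(H−N) with t = 37/5

t = 37/5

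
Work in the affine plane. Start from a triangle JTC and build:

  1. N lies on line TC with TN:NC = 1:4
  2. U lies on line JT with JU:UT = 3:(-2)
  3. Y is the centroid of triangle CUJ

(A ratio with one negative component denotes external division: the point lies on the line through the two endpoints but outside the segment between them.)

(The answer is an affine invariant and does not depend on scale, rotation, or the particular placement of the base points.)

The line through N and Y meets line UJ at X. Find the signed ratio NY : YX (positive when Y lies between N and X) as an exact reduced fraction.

NY:YX = -2/5

Choose coordinates J = (0, 0), T = (1, 0), C = (0, 1).
1. N lies on line TC with TN:NC = 1:4 ⇒ N = (4/5, 1/5)
2. U lies on line JT with JU:UT = 3:(-2) ⇒ U = (3, 0)
3. Y is the centroid of triangle CUJ ⇒ Y = (1, 1/3)
line NY meets UJ at X = (1/2, 0)
Y = N + t·(X−N) with t = -2/3, so NY:YX = -2/3:5/3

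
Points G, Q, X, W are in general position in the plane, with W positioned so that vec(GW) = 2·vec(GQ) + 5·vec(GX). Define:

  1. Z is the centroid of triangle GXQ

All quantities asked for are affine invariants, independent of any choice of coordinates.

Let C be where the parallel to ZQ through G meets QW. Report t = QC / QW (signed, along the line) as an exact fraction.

Set G = (0, 0), Q = (1, 0), X = (0, 1), W = (2, 5); any affine frame gives the same invariant.
1. Z is the centroid of triangle GXQ ⇒ Z = (1/3, 1/3)
through G parallel to ZQ: direction (2/3, -1/3); meets QW at C = (10/11, -5/11)
C = Q + t·(W−Q) with t = -1/11

t = -1/11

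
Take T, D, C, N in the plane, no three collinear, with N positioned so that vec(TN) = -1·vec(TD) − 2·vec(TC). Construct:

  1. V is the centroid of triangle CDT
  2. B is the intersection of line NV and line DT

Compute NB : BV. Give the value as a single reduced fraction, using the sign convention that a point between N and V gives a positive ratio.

NB:BV = 6

Set T = (0, 0), D = (1, 0), C = (0, 1), N = (-1, -2); any affine frame gives the same invariant.
1. V is the centroid of triangle CDT ⇒ V = (1/3, 1/3)
2. B is the intersection of line NV and line DT ⇒ B = (1/7, 0)
B = N + t·(V−N) with t = 6/7, so NB:BV = t:(1−t) = 6/7:1/7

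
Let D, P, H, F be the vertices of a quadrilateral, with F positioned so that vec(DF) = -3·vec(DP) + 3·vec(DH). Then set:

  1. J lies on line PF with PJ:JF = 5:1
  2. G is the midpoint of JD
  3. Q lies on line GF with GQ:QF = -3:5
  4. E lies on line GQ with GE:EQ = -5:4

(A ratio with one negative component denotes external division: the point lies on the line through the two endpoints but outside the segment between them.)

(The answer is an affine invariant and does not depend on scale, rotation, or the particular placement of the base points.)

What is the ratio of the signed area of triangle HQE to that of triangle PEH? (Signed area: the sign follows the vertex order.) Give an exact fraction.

Work in coordinates with D = (0, 0), P = (1, 0), H = (0, 1), F = (-3, 3).
1. J lies on line PF with PJ:JF = 5:1 ⇒ J = (-7/3, 5/2)
2. G is the midpoint of JD ⇒ G = (-7/6, 5/4)
3. Q lies on line GF with GQ:QF = -3:5 ⇒ Q = (19/12, -11/8)
4. E lies on line GQ with GE:EQ = -5:4 ⇒ E = (151/12, -95/8)
2·[HQE] = 19/2, 2·[PEH] = -7/24
[HQE]:[PEH] = 19/2:-7/24 = -228/7

[HQE]:[PEH] = -228/7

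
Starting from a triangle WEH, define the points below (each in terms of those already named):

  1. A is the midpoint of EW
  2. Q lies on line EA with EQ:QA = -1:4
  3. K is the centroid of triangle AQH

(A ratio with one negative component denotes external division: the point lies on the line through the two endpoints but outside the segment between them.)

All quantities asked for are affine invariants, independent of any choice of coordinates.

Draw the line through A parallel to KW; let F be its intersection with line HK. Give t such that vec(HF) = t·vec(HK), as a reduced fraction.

t = 13/10

Set W = (0, 0), E = (1, 0), H = (0, 1); any affine frame gives the same invariant.
1. A is the midpoint of EW ⇒ A = (1/2, 0)
2. Q lies on line EA with EQ:QA = -1:4 ⇒ Q = (7/6, 0)
3. K is the centroid of triangle AQH ⇒ K = (5/9, 1/3)
through A parallel to KW: direction (-5/9, -1/3); meets HK at F = (13/18, 2/15)
F = H + t·(K−H) with t = 13/10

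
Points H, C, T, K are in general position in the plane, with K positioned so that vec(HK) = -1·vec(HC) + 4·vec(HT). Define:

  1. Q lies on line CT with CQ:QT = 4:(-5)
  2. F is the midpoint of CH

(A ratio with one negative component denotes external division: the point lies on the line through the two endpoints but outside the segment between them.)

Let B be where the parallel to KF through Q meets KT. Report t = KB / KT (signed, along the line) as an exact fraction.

t = -24

Work in coordinates with H = (0, 0), C = (1, 0), T = (0, 1), K = (-1, 4).
1. Q lies on line CT with CQ:QT = 4:(-5) ⇒ Q = (5, -4)
2. F is the midpoint of CH ⇒ F = (1/2, 0)
through Q parallel to KF: direction (3/2, -4); meets KT at B = (-25, 76)
B = K + t·(T−K) with t = -24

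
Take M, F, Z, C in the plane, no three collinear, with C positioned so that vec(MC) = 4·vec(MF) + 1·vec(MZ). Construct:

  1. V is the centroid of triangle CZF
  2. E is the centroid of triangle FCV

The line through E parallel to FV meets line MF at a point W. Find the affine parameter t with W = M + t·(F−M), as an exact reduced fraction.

Set M = (0, 0), F = (1, 0), Z = (0, 1), C = (4, 1); any affine frame gives the same invariant.
1. V is the centroid of triangle CZF ⇒ V = (5/3, 2/3)
2. E is the centroid of triangle FCV ⇒ E = (20/9, 5/9)
through E parallel to FV: direction (2/3, 2/3); meets MF at W = (5/3, 0)
W = M + t·(F−M) with t = 5/3

t = 5/3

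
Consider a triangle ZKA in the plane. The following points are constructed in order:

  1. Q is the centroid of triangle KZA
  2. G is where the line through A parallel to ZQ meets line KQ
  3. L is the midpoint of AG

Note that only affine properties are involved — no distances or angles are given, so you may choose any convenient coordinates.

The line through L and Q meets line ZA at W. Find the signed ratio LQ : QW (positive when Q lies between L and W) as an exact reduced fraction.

Choose coordinates Z = (0, 0), K = (1, 0), A = (0, 1).
1. Q is the centroid of triangle KZA ⇒ Q = (1/3, 1/3)
2. G is where the line through A parallel to ZQ meets line KQ ⇒ G = (-1/3, 2/3)
3. L is the midpoint of AG ⇒ L = (-1/6, 5/6)
line LQ meets ZA at W = (0, 2/3)
Q = L + t·(W−L) with t = 3, so LQ:QW = 3:-2

LQ:QW = -3/2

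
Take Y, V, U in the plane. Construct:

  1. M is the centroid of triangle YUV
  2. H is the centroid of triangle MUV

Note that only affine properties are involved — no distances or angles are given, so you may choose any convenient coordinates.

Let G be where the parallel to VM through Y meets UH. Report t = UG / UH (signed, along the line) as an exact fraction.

Choose coordinates Y = (0, 0), V = (1, 0), U = (0, 1).
1. M is the centroid of triangle YUV ⇒ M = (1/3, 1/3)
2. H is the centroid of triangle MUV ⇒ H = (4/9, 4/9)
through Y parallel to VM: direction (-2/3, 1/3); meets UH at G = (4/3, -2/3)
G = U + t·(H−U) with t = 3

t = 3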